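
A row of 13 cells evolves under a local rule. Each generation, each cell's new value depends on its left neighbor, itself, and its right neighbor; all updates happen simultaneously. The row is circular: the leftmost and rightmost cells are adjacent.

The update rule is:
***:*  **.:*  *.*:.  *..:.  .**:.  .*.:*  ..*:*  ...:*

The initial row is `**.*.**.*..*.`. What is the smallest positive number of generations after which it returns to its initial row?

.*.*..*.*.**.
**.*.**.*..*.

2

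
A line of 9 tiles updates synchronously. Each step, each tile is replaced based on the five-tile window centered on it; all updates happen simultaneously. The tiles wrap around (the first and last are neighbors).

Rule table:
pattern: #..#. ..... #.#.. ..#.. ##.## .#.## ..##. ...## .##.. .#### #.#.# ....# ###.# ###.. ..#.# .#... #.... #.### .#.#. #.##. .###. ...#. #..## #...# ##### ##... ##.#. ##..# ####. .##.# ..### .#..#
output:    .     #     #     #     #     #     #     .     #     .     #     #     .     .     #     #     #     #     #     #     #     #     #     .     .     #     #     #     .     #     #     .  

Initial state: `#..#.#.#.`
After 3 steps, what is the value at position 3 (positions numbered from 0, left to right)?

#..######
.###.....
.##.#####
position 3 holds .

.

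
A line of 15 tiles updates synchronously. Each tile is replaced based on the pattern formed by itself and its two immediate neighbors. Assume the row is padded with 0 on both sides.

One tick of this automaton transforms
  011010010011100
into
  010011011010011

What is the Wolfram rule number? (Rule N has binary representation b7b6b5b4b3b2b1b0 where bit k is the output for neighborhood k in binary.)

position 11: 111 → 0  (bit 7 = 0)
position 2: 110 → 0  (bit 6 = 0)
position 3: 101 → 0  (bit 5 = 0)
position 5: 100 → 1  (bit 4 = 1)
position 1: 011 → 1  (bit 3 = 1)
position 4: 010 → 1  (bit 2 = 1)
position 0: 001 → 0  (bit 1 = 0)
position 14: 000 → 1  (bit 0 = 1)
bits b7..b0 = 00011101 = 29

29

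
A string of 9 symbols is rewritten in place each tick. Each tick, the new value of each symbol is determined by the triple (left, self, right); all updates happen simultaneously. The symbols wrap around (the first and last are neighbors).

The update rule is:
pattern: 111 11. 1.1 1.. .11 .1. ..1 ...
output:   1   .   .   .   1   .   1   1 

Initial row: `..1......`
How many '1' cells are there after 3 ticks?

7

11..11111
1..111111
..1111111
count of 1: 7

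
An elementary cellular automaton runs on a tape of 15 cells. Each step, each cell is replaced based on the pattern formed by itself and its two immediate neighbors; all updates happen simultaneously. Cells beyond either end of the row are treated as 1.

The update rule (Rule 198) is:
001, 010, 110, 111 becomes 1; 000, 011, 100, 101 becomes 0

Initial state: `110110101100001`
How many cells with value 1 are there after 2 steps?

110010100100010
110110101100110
count of 1: 9

9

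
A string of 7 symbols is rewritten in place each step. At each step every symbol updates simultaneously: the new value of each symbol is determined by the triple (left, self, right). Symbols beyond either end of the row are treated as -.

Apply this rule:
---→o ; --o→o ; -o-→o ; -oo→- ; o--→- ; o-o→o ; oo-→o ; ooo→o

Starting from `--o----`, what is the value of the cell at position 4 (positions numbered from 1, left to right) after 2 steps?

ooo-ooo
-ooo-oo
position 4 holds o

o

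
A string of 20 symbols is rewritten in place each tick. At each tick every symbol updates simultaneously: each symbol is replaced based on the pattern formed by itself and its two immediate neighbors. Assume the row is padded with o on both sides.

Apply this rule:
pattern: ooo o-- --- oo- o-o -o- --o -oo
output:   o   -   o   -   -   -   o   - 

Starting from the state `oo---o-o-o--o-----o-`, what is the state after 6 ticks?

----o-o--o--o-----o-

o--oo------o--oooo--
--o---ooooo--o-oo--o
-o--oo-ooo--o-----o-
---o----o--o--oooo--
-oo--ooo--o--o-oo--o
----o-o--o--o-----o-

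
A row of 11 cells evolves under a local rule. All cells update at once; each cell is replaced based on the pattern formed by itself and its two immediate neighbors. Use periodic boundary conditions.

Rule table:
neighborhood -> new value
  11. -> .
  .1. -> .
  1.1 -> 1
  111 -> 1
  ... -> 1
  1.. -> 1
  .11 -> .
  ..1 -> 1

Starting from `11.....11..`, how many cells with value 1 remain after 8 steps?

..11111..11
11.111.11..
..1.1.1..11
11.1.1.11..
..1.1.1..11  (repeats step 3; period 2)
step 8: 11.1.1.11..
count of 1: 6

6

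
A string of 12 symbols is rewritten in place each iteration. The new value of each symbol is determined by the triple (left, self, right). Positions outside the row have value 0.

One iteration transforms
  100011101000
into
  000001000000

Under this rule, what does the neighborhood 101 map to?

At position 7 the neighborhood is 101; the next row has 0 there.

0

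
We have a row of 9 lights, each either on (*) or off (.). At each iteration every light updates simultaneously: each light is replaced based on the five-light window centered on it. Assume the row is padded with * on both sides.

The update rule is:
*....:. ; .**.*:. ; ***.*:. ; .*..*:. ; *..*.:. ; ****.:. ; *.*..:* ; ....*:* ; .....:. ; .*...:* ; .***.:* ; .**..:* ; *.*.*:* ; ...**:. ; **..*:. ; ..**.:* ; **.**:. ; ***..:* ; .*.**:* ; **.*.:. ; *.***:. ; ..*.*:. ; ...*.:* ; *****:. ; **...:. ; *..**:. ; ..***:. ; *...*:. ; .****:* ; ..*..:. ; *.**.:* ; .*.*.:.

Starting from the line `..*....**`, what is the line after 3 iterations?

......*..

iteration 1: ...*.*..*
iteration 2: ..*..*...
iteration 3: ......*..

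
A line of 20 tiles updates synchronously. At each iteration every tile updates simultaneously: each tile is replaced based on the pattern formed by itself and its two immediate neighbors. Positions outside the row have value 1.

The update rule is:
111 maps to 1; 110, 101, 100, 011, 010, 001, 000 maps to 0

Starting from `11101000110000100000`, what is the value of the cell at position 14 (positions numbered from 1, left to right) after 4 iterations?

0

iteration 1: 11000000000000000000
iteration 2: 10000000000000000000
iteration 3: 00000000000000000000
iteration 4: 00000000000000000000
position 14 holds 0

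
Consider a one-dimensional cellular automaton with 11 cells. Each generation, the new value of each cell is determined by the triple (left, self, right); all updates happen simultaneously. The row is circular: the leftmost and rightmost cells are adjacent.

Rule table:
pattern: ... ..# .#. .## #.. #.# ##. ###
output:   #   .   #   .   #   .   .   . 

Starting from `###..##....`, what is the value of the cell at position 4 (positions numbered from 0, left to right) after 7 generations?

...#...###.
##.###....#
......###..
#####....##
.....###...
####....###
....###....
position 4 holds #

#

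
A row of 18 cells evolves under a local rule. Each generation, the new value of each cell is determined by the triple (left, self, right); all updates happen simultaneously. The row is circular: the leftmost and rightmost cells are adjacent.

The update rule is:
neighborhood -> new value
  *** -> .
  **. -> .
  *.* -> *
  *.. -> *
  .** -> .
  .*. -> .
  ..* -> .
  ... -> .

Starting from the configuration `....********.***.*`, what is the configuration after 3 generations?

*.*...........*...

generation 1: *...........*...*.
generation 2: .*...........*...*
generation 3: *.*...........*...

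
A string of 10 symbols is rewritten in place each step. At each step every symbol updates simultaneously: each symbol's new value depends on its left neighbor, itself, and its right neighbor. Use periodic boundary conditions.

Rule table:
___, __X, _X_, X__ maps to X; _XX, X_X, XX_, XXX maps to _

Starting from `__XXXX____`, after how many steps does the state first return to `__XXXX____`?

XX____XXXX
__XXXX____

2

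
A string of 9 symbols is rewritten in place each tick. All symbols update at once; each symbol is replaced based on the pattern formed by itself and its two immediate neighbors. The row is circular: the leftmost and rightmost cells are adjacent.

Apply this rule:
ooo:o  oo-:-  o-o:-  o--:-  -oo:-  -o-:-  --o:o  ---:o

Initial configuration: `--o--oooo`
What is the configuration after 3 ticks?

-o--o-oo-
o--o-----
--o--oooo

--o--oooo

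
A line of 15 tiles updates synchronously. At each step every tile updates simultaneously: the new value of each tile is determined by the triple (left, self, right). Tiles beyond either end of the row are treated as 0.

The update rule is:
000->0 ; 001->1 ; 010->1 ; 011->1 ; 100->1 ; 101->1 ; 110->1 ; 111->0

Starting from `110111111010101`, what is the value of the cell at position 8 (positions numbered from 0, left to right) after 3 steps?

step 1: 111100001111111
step 2: 100110011000001
step 3: 111111111100011
position 8 holds 1

1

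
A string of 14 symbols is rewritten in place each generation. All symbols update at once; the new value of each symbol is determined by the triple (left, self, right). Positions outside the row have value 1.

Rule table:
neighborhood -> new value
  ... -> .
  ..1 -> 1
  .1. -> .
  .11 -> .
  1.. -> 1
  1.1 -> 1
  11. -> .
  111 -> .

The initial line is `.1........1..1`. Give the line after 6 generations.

.1.1.11.1.1..1

1.1......1.11.
.1.1....1.1..1
1.1.1..1.1.11.
.1.1.11.1.1..1
1.1.1..1.1.11.  (repeats generation 3; period 2)
generation 6: .1.1.11.1.1..1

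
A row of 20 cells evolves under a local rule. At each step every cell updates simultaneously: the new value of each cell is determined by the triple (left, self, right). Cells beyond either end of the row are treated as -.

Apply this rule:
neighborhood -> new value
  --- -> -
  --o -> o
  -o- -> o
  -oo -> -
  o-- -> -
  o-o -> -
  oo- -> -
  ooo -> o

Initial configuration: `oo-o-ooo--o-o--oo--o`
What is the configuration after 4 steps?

step 1: ---o--o--oo-o-o---oo
step 2: --oo-oo-o---o-o--o--
step 3: -o------o--oo-o-oo--
step 4: oo-----oo-o---o-----

oo-----oo-o---o-----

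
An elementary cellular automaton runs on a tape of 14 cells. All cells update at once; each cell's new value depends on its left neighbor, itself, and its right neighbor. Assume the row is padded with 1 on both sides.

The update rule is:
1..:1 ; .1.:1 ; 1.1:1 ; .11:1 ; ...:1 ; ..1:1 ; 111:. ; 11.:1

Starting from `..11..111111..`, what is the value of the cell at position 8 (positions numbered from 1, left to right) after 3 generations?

.

1111111....111
......111111..
1111111....111
position 8 holds .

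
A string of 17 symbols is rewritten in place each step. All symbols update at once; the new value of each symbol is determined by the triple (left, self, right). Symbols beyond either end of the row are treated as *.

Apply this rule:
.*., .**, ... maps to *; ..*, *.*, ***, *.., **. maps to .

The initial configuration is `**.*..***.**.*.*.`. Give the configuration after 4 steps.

...*..*...*..*.*.
.*.*..*.*.*..*.*.
.*.*..*.*.*..*.*.  (fixed point — unchanged through step 4)

.*.*..*.*.*..*.*.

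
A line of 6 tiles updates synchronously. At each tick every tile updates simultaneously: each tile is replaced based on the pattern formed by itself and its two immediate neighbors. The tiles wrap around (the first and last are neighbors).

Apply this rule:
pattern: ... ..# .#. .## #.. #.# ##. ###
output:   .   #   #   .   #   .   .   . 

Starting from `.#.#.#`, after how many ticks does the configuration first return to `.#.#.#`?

tick 1: .#.#.#

1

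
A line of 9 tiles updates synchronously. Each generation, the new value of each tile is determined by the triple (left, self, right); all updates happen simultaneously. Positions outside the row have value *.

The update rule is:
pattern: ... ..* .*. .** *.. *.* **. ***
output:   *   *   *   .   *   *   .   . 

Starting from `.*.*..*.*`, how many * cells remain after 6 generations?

1

********.
........*
********.  (repeats generation 1; period 2)
generation 6: ........*
count of *: 1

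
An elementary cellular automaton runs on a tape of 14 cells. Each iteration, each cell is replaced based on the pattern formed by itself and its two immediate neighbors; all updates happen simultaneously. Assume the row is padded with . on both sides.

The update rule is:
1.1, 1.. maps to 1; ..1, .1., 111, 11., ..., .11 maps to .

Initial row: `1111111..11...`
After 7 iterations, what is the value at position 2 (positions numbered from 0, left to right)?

.

.......1...1..
........1...1.
.........1...1
..........1...
...........1..
............1.
.............1
position 2 holds .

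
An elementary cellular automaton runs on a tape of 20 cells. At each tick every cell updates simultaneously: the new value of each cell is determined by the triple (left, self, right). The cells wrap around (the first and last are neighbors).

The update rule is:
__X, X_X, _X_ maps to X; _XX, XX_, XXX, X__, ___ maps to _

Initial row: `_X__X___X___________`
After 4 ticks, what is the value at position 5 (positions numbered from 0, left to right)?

_

XX_XX__XX___________
__X___X____________X
_XX__XX___________XX
X___X____________X__
position 5 holds _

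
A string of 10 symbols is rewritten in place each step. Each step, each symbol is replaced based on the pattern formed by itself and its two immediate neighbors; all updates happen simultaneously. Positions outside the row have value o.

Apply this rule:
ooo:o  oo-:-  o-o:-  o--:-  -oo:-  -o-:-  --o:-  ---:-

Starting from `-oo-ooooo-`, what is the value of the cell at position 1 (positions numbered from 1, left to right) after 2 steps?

-

-----ooo--
------o---
position 1 holds -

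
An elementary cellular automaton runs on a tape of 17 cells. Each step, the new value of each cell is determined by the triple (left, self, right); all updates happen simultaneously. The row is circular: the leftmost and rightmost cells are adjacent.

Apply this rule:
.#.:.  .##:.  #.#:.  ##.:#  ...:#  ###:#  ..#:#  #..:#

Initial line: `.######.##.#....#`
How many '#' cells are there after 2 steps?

14

step 1: ..#####..#..####.
step 2: ##.######.##.####
count of #: 14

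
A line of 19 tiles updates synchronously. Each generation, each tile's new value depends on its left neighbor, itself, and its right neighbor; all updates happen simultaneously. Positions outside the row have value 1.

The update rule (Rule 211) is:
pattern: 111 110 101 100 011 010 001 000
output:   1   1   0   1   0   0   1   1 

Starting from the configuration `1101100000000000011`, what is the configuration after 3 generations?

generation 1: 1100111111111111101
generation 2: 1111011111111111100
generation 3: 1111001111111111111

1111001111111111111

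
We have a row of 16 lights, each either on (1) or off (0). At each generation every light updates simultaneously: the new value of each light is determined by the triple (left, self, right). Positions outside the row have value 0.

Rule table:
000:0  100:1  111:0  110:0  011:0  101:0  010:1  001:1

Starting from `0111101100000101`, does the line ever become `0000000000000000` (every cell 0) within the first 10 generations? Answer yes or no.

no

generation 1: 1000000010001101
generation 2: 1100000111010001
generation 3: 0010001000011011
generation 4: 0111011100100000
generation 5: 1000000011110000
generation 6: 1100000100001000
generation 7: 0010001110011100
generation 8: 0111010001100010
generation 9: 1000011010010111
generation 10: 1100100011110000
generation 10 is 1100100011110000, still not uniform 0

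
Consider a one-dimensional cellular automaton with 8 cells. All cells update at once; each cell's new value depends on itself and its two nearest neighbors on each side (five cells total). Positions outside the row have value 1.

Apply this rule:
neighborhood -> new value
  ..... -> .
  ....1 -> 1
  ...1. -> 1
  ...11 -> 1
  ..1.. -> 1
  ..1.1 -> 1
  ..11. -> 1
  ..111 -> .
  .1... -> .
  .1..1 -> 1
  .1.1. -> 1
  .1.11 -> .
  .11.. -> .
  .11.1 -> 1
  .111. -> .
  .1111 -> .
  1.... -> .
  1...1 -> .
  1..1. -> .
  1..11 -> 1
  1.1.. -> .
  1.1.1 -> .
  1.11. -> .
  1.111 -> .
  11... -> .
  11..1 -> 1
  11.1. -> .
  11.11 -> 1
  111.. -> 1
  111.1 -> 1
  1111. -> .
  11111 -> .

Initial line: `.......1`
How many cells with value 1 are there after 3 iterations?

iteration 1: .....11.
iteration 2: ...11111
iteration 3: ..1.....
count of 1: 1

1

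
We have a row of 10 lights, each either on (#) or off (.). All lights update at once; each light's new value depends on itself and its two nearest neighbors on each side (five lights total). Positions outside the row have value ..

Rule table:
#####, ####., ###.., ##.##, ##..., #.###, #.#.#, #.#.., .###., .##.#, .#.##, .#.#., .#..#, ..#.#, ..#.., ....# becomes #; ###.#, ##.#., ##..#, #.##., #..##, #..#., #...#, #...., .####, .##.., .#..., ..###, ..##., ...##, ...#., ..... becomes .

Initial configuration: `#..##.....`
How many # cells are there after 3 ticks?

4

##...#....
..#..#....
#.##.#....
count of #: 4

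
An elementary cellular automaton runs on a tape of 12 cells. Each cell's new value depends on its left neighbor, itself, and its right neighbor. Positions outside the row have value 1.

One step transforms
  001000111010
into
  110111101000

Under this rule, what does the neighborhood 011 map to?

1

At position 6 the neighborhood is 011; the next row has 1 there.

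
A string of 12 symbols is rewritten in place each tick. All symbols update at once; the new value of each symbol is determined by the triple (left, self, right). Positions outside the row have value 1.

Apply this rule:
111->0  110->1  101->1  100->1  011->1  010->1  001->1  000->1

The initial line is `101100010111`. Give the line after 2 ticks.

tick 1: 111111111100
tick 2: 000000000111

000000000111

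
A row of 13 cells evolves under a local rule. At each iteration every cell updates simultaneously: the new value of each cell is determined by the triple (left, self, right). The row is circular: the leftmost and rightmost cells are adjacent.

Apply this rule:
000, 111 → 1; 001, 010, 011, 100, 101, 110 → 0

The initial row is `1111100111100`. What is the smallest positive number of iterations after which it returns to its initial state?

14

0111000011000
0010011000011
0000000011000
1111111000011
1111110011001
1111100000000
0111001111110
0010000111100
1000110011001
0010000000000
1000111111111
0010011111111
0000001111110
1111100111100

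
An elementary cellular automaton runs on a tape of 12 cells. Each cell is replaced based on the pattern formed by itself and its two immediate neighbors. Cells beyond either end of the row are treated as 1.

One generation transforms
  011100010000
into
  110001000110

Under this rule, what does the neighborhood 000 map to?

1

At position 5 the neighborhood is 000; the next row has 1 there.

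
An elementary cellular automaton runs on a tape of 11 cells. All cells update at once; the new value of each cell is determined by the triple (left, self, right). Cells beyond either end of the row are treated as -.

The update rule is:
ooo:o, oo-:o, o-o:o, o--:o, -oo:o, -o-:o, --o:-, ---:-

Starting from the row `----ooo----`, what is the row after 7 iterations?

iteration 1: ----oooo---
iteration 2: ----ooooo--
iteration 3: ----oooooo-
iteration 4: ----ooooooo
iteration 5: ----ooooooo  (fixed point — unchanged through iteration 7)

----ooooooo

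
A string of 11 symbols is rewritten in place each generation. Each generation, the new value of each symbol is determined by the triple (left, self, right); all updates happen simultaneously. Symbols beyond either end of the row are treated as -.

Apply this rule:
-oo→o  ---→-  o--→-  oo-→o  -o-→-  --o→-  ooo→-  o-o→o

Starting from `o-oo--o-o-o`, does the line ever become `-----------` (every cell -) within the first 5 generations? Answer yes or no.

yes

generation 1: -ooo---o-o-
generation 2: -o-o----o--
generation 3: --o--------
generation 4: -----------
all cells are - at generation 4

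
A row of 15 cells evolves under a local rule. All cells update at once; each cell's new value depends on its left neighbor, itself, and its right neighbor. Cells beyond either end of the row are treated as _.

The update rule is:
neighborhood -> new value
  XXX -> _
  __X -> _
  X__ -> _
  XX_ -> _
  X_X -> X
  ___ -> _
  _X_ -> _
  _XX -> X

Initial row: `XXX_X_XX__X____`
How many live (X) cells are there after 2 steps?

2

X__X_XX________
____XX_________
count of X: 2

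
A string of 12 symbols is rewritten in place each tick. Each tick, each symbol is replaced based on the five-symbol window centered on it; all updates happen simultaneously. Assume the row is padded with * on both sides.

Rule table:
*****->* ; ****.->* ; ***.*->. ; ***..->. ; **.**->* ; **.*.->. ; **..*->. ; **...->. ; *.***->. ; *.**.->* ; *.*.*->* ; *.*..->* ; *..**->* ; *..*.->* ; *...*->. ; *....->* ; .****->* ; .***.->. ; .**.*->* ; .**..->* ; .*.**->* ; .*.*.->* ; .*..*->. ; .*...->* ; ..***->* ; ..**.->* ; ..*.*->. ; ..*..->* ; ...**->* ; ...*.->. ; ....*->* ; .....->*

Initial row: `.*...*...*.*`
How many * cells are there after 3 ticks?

tick 1: .**..**...*.
tick 2: ***.***....*
tick 3: **.*....****
count of *: 7

7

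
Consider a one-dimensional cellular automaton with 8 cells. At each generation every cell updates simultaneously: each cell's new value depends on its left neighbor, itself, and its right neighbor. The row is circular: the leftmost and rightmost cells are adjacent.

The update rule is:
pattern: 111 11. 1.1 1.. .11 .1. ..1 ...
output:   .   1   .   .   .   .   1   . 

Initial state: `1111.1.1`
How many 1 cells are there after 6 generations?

generation 1: ...1....
generation 2: ..1.....
generation 3: .1......
generation 4: 1.......
generation 5: .......1
generation 6: ......1.
count of 1: 1

1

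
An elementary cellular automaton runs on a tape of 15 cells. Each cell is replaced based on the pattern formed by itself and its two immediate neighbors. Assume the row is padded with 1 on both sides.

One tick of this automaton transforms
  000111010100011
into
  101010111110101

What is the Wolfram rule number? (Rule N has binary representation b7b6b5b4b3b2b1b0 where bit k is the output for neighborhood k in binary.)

182

position 4: 111 → 1  (bit 7 = 1)
position 5: 110 → 0  (bit 6 = 0)
position 6: 101 → 1  (bit 5 = 1)
position 0: 100 → 1  (bit 4 = 1)
position 3: 011 → 0  (bit 3 = 0)
position 7: 010 → 1  (bit 2 = 1)
position 2: 001 → 1  (bit 1 = 1)
position 1: 000 → 0  (bit 0 = 0)
bits b7..b0 = 10110110 = 182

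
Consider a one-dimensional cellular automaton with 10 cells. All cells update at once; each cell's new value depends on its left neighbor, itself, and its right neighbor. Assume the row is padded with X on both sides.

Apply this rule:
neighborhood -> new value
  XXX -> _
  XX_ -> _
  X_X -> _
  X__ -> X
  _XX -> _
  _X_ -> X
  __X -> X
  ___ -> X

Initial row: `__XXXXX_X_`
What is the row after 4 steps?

__XXXXXXXX

step 1: XX______X_
step 2: __XXXXXXX_
step 3: XX________
step 4: __XXXXXXXX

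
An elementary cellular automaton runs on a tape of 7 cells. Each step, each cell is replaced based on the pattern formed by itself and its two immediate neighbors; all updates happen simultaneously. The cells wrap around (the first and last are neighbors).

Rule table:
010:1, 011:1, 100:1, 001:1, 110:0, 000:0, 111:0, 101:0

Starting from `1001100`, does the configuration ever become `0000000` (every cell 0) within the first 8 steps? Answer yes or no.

no

step 1: 1111011
step 2: 0000010
step 3: 0000111
step 4: 1001100  (repeats step 0; period 4)
step 8: 1001100
step 8 is 1001100, still not uniform 0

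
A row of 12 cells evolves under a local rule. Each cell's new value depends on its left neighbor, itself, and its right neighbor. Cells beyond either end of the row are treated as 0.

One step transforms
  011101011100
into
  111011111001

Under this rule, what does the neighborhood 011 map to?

1

At position 1 the neighborhood is 011; the next row has 1 there.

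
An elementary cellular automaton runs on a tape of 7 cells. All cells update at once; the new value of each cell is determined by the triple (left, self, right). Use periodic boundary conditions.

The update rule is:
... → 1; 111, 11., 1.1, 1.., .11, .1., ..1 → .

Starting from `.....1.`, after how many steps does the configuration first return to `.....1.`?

step 1: 1111...
step 2: .....1.

2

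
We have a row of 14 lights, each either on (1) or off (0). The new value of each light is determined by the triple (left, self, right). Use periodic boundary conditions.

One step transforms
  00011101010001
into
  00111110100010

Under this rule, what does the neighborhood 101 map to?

At position 6 the neighborhood is 101; the next row has 1 there.

1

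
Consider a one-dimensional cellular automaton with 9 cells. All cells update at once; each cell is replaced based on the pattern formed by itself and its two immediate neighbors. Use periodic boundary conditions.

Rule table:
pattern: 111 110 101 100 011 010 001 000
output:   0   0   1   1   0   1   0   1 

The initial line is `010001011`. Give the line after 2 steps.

000010010

111101100
000010010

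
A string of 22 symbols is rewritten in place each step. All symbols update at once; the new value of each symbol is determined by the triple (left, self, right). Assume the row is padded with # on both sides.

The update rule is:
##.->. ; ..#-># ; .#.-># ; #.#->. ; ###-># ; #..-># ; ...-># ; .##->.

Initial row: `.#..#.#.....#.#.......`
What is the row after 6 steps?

#####.##########...###

.####.#######.########
..##...#####...#######
##..###.###.###.######
#.##.#...#...#...#####
.....############.####
#####.##########...###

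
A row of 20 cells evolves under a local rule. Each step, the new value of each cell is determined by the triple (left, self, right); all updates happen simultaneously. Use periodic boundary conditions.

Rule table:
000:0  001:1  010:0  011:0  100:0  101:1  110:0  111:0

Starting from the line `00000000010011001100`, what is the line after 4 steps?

00000000100100010000
00000001001000100000
00000010010001000000
00000100100010000000

00000100100010000000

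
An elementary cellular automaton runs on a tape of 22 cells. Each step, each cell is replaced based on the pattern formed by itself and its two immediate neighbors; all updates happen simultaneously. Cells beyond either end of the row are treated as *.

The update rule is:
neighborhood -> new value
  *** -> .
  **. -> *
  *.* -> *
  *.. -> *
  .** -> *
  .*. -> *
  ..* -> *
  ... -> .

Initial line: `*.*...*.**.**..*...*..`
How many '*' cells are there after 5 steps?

step 1: ****.************.****
step 2: ...***..........***...
step 3: *.**.**........**.**.*
step 4: ********......********
step 5: .......**....**.......
count of *: 4

4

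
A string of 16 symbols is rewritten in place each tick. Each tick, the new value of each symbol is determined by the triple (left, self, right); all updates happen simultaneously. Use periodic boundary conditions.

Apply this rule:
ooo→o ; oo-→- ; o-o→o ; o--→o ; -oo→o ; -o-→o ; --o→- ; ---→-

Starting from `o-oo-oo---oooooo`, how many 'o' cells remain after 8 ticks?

12

tick 1: -oo-oo-o--oooooo
tick 2: oo-oo-ooo-ooooo-
tick 3: o-oo-ooo-ooooo-o
tick 4: -oo-ooo-ooooo-oo
tick 5: oo-ooo-ooooo-oo-
tick 6: o-ooo-ooooo-oo-o
tick 7: -ooo-ooooo-oo-oo
tick 8: ooo-ooooo-oo-oo-
count of o: 12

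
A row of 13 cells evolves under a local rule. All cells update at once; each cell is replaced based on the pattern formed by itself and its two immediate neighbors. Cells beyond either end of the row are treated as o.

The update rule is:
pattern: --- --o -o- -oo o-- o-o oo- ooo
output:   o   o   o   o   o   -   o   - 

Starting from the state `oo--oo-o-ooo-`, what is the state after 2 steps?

-o---o-o-o-o-

step 1: -ooooo-o-o-o-
step 2: -o---o-o-o-o-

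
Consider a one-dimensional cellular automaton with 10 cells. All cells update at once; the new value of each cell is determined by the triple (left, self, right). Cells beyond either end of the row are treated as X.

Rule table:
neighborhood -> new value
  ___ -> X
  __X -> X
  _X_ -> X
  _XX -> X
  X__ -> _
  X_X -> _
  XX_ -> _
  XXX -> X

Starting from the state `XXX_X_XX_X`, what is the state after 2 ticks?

X__XX_X_XX

tick 1: XX__X_X__X
tick 2: X__XX_X_XX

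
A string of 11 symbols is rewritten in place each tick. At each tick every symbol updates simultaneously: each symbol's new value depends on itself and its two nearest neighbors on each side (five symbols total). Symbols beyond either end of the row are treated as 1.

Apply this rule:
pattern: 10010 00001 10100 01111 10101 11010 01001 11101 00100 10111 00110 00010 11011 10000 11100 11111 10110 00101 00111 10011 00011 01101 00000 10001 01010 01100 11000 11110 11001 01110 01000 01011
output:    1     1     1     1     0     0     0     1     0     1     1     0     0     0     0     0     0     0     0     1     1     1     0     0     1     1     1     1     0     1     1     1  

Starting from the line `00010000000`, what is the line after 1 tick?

10001000011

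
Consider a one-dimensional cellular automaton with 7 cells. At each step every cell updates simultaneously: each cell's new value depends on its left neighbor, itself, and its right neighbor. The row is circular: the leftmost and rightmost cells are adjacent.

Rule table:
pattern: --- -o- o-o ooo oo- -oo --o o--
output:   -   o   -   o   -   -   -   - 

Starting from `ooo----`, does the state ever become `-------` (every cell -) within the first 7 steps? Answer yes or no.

step 1: -o-----
step 2: -o-----  (fixed point — unchanged through step 7)
step 7 is -o-----, still not uniform -

no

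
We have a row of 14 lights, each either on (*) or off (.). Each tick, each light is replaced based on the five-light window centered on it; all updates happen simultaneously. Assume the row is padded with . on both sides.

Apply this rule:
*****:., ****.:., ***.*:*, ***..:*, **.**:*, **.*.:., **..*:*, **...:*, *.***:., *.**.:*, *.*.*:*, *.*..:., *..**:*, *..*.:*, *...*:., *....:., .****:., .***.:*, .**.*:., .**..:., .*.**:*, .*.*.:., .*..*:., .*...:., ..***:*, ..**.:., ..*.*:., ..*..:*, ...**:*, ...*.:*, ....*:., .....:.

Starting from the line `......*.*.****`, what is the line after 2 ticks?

.....*..**...*
....**.*..*.**

....**.*..*.**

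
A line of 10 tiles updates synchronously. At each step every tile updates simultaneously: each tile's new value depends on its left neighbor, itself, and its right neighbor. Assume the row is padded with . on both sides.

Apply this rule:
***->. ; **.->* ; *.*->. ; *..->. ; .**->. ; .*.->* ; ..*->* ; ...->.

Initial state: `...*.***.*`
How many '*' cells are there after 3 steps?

..**...*.*
.*.*..**.*
**.*.*.*.*
count of *: 6

6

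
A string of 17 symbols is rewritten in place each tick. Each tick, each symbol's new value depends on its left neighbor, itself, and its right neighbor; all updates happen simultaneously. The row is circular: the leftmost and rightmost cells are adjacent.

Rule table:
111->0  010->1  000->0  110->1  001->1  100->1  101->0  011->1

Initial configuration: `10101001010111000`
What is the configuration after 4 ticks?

10101111010101101
10101001010101101
10101111010101101  (repeats tick 1; period 2)
tick 4: 10101001010101101

10101001010101101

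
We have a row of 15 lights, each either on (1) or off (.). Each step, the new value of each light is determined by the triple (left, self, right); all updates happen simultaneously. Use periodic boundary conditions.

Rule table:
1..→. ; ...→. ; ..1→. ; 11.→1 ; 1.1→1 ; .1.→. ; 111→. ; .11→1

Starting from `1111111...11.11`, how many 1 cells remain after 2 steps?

......1...1111.
..........1..1.
count of 1: 2

2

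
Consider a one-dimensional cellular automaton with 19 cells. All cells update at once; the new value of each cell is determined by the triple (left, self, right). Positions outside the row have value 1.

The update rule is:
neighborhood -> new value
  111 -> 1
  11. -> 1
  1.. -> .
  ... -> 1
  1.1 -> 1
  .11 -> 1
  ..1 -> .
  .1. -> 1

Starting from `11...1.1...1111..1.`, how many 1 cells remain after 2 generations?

11.1.111.1.1111..11
111111111111111..11
count of 1: 17

17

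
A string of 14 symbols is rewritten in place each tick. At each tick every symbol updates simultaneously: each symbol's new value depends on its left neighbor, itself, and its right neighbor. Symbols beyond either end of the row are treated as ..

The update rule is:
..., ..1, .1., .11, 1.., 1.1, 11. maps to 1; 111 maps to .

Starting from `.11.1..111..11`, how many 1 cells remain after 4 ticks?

11111111.11111
1......111...1
11111111.11111  (repeats tick 1; period 2)
tick 4: 1......111...1
count of 1: 5

5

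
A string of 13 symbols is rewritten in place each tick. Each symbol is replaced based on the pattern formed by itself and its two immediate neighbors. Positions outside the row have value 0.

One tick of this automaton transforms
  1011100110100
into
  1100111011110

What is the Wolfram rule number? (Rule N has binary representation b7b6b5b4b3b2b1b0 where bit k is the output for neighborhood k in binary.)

118

position 3: 111 → 0  (bit 7 = 0)
position 4: 110 → 1  (bit 6 = 1)
position 1: 101 → 1  (bit 5 = 1)
position 5: 100 → 1  (bit 4 = 1)
position 2: 011 → 0  (bit 3 = 0)
position 0: 010 → 1  (bit 2 = 1)
position 6: 001 → 1  (bit 1 = 1)
position 12: 000 → 0  (bit 0 = 0)
bits b7..b0 = 01110110 = 118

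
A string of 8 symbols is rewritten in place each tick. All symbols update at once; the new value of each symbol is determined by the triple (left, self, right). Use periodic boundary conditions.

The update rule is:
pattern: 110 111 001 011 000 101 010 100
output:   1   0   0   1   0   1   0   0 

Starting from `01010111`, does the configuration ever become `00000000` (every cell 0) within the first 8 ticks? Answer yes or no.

10101101
11011111
01110000
01010000
00100000
00000000
all cells are 0 at tick 6

yes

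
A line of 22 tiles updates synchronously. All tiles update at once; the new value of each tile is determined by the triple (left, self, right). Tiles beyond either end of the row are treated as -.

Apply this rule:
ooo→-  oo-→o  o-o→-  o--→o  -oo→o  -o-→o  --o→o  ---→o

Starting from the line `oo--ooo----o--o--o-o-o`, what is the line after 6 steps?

step 1: ooooo-oooooooooooo-o-o
step 2: o---o-o----------o-o-o
step 3: ooooo-oooooooooooo-o-o  (repeats step 1; period 2)
step 6: o---o-o----------o-o-o

o---o-o----------o-o-o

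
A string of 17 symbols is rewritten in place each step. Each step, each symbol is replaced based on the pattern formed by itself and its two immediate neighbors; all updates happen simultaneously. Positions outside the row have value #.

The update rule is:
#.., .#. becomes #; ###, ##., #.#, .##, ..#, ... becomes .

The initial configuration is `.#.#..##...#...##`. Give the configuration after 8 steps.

.#.##...#..##....
.#...#..##...#...
.##..##...#..##..
...#...#..##...#.
#..##..##...#..#.
.#...#...#..##.#.
.##..##..##....#.
...#...#...#...#.

...#...#...#...#.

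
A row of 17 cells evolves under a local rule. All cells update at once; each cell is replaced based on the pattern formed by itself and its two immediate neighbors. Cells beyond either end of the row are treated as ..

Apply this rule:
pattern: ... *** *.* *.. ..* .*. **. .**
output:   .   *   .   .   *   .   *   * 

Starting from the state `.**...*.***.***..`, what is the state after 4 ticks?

***..*..***.***..
***.*..****.***..
***...*****.***..
***..******.***..

***..******.***..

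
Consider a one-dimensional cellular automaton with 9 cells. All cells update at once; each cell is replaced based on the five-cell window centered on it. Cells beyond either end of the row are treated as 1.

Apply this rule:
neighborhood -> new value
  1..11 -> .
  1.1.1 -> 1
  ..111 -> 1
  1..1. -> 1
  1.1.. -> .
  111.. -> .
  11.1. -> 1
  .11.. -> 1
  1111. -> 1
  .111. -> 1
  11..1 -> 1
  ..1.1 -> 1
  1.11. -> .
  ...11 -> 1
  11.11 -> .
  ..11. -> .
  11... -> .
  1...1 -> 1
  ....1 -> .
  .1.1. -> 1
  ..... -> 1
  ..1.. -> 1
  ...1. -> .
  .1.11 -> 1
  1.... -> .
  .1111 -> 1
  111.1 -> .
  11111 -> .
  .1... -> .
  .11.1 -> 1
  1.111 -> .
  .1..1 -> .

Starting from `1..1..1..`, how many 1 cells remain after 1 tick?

5

.111.11..
count of 1: 5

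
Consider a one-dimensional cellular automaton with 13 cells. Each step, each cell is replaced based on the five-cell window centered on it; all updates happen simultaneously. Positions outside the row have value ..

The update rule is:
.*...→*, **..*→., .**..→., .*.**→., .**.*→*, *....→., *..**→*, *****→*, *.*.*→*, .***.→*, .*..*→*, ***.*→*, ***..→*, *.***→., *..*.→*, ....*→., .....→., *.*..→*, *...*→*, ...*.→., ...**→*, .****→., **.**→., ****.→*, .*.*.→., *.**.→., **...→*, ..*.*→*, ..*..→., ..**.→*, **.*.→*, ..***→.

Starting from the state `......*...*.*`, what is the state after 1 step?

.......**.*.*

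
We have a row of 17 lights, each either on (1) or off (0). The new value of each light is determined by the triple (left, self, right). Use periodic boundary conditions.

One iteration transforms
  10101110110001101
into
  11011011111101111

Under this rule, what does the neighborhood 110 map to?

1

At position 0 the neighborhood is 110; the next row has 1 there.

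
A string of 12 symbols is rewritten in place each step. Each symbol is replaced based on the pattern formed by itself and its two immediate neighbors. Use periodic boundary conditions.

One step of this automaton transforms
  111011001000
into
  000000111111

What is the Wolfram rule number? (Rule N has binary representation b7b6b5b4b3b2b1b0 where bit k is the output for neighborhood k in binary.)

position 1: 111 → 0  (bit 7 = 0)
position 2: 110 → 0  (bit 6 = 0)
position 3: 101 → 0  (bit 5 = 0)
position 6: 100 → 1  (bit 4 = 1)
position 0: 011 → 0  (bit 3 = 0)
position 8: 010 → 1  (bit 2 = 1)
position 7: 001 → 1  (bit 1 = 1)
position 10: 000 → 1  (bit 0 = 1)
bits b7..b0 = 00010111 = 23

23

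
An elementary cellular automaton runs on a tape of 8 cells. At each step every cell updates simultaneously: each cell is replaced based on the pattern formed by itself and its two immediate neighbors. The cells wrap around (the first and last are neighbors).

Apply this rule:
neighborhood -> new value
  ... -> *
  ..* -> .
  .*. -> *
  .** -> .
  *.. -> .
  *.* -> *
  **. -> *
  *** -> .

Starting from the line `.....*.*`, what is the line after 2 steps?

.***.***
*..**..*

*..**..*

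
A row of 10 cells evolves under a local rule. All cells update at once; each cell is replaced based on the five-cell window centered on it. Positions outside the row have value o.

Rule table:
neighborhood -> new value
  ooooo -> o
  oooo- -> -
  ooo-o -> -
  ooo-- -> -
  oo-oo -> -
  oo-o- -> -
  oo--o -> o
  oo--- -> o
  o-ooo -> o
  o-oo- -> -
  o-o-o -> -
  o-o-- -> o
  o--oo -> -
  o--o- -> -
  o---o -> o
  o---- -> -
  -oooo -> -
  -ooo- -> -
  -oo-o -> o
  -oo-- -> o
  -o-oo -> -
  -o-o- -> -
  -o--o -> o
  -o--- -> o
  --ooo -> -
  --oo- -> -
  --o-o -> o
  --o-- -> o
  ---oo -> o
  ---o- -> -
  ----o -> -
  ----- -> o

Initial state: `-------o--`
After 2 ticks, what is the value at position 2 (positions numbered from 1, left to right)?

-

o-ooo--oo-
--o--o--o-
position 2 holds -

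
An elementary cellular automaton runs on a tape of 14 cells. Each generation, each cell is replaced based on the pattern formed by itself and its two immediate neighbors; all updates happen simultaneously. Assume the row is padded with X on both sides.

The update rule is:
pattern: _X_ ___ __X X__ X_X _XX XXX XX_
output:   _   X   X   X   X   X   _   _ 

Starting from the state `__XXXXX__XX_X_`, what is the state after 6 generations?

_____XXXXX_XX_

XXX____XXX_X_X
___XXXXX__X_XX
XXXX____XX_XX_
____XXXXX_XX_X
XXXXX____XX_XX
_____XXXXX_XX_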